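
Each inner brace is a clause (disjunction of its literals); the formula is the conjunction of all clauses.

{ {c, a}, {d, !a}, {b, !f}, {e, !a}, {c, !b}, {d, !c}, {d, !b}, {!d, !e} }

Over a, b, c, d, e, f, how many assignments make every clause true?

3

There are 2^6 = 64 truth assignments over (a, b, c, d, e, f).
Split on c. With c = true, the clauses containing c are satisfied and !c drops from the rest; 3 of the 2^5 = 32 assignments to the other variables satisfy what remains.
With c = false, by the same count on the reduced clause set, 0 assignments work.
(One model: a=F, b=F, c=T, d=T, e=F, f=F.)
Total: 3 + 0 = 3.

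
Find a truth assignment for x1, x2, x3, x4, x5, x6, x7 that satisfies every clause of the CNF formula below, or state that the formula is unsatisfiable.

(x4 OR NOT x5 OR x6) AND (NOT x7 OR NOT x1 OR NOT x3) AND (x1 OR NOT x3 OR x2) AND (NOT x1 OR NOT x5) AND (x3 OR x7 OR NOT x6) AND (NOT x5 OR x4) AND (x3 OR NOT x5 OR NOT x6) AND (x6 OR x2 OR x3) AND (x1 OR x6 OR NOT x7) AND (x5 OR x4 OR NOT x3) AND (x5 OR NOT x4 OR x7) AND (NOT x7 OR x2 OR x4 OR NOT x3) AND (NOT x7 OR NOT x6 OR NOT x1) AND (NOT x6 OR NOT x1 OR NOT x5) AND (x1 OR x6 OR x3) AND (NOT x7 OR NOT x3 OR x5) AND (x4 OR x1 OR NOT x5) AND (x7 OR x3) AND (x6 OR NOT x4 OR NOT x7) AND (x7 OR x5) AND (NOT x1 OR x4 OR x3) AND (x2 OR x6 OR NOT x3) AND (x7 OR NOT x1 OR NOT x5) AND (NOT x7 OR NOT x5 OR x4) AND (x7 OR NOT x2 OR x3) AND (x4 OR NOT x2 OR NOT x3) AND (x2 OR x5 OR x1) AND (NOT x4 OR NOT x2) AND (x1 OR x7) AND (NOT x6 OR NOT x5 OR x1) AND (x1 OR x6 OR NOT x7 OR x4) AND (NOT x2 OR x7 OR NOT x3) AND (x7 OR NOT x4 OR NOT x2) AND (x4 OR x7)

x1: false,  x2: true,  x3: false,  x4: false,  x5: false,  x6: true,  x7: true

Try x1 = false.
From the singleton clause (x7), x7 = true.
From the singleton clause (x6), x6 = true.
From the singleton clause (NOT x5), x5 = false.
From the singleton clause (NOT x3), x3 = false.
From the singleton clause (x2), x2 = true.
From the singleton clause (NOT x4), x4 = false.
This assignment satisfies each clause.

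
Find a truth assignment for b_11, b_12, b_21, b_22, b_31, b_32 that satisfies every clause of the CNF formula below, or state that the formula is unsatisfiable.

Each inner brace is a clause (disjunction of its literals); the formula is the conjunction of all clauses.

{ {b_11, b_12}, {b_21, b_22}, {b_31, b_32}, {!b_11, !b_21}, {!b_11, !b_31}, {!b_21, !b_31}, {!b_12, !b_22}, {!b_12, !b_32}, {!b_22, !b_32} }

Try b_11 = true.
From the singleton clause (!b_21), b_21 = false.
From the singleton clause (b_22), b_22 = true.
From the singleton clause (!b_31), b_31 = false.
From the singleton clause (b_32), b_32 = true.
But (!b_32) is also a unit clause — contradiction.
Undo b_11 and try b_11 = false.
From the singleton clause (b_12), b_12 = true.
From the singleton clause (!b_22), b_22 = false.
From the singleton clause (b_21), b_21 = true.
From the singleton clause (!b_31), b_31 = false.
From the singleton clause (b_32), b_32 = true.
But (!b_32) is also a unit clause — contradiction.
Either choice for b_11 ends in contradiction.

UNSATISFIABLE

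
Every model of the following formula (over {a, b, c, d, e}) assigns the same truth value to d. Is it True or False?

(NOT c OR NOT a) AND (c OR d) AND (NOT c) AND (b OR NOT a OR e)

Suppose d = false.
(c) alone gives c = true.
But (NOT c) is also a unit clause — contradiction.
So every satisfying assignment has d = True.

True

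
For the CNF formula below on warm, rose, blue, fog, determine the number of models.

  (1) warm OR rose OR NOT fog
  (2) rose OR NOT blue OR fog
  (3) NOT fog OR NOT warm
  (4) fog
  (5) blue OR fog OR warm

2

There are 2^4 = 16 truth assignments over (warm, rose, blue, fog).
Check each against the 5 clauses (columns in the order warm, rose, blue, fog):
  F F F F  ✗ fails (fog)
  F F F T  ✗ fails (warm OR rose OR NOT fog)
  F F T F  ✗ fails (rose OR NOT blue OR fog)
  F F T T  ✗ fails (warm OR rose OR NOT fog)
  F T F F  ✗ fails (fog)
  F T F T  ✓ satisfies all
  F T T F  ✗ fails (fog)
  F T T T  ✓ satisfies all
  T F F F  ✗ fails (fog)
  T F F T  ✗ fails (NOT fog OR NOT warm)
  T F T F  ✗ fails (rose OR NOT blue OR fog)
  T F T T  ✗ fails (NOT fog OR NOT warm)
  T T F F  ✗ fails (fog)
  T T F T  ✗ fails (NOT fog OR NOT warm)
  T T T F  ✗ fails (fog)
  T T T T  ✗ fails (NOT fog OR NOT warm)
2 of the 16 rows are models.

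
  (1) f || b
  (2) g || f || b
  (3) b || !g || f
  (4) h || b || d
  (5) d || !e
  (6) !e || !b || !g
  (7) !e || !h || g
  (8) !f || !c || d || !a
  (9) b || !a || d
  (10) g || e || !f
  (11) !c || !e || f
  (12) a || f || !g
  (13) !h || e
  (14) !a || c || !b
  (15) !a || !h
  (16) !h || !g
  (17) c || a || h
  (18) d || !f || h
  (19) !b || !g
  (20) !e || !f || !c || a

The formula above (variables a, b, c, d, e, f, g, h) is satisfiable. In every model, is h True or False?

False

Suppose h = true.
Unit clause (e) forces e = true.
Unit clause (d) forces d = true.
Unit clause (g) forces g = true.
But (!g) is also a unit clause — contradiction.
So every satisfying assignment has h = False.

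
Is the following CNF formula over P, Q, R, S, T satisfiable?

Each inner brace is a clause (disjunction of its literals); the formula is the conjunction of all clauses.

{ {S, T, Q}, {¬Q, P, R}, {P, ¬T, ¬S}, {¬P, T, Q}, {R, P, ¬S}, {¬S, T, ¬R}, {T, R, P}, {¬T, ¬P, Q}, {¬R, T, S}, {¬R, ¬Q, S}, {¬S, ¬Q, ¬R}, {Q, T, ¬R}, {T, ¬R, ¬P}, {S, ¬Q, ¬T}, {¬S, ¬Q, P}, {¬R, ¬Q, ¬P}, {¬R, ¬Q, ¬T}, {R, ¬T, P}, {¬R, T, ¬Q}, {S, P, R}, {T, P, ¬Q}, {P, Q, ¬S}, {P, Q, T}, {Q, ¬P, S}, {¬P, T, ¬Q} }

Try S = True.
Try P = True.
Try T = True.
From the singleton clause (Q), Q = True.
From the singleton clause (¬R), R = False.
This assignment satisfies each clause.
A satisfying assignment: P=True, Q=True, R=False, S=True, T=True.

Yes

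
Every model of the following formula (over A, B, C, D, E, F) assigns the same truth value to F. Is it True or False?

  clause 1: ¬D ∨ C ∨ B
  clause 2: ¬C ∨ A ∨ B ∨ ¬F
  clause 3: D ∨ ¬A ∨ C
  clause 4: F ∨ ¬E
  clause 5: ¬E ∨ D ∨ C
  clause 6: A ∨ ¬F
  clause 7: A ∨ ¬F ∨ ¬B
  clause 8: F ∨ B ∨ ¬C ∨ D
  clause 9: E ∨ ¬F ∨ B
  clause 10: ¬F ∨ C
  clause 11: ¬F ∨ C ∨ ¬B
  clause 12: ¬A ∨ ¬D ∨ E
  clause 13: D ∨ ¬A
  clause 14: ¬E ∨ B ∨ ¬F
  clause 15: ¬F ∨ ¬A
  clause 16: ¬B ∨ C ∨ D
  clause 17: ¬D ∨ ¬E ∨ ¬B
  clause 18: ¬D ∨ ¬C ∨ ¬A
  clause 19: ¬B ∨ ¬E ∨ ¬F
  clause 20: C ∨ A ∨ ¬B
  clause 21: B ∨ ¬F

Suppose F = True.
(A) alone gives A = True.
That conflicts with the unit clause (¬A).
So every satisfying assignment has F = False.

False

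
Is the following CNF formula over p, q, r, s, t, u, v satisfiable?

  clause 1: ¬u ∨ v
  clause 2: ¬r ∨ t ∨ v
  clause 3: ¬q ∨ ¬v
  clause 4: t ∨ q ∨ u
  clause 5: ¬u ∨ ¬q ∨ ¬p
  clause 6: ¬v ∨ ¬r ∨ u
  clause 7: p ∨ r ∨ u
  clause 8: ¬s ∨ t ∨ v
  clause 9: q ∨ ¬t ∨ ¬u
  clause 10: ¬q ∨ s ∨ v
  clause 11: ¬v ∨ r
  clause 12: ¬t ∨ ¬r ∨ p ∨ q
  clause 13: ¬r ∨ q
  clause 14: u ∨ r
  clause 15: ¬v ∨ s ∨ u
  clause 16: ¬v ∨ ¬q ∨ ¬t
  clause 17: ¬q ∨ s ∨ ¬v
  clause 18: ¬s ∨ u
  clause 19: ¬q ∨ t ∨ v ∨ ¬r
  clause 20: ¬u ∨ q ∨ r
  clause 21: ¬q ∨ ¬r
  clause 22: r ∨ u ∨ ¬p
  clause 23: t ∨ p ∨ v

Try u = False.
Unit clause (r) forces r = True.
Unit clause (¬v) forces v = False.
Unit clause (t) forces t = True.
Unit clause (q) forces q = True.
But (¬q) is also a unit clause — contradiction.
Backtrack on u: now try u = True.
Unit clause (v) forces v = True.
Unit clause (¬q) forces q = False.
Unit clause (¬t) forces t = False.
Unit clause (r) forces r = True.
But (¬r) is also a unit clause — contradiction.
Both values of u lead to a conflict.
No assignment satisfies every clause.

Unsatisfiable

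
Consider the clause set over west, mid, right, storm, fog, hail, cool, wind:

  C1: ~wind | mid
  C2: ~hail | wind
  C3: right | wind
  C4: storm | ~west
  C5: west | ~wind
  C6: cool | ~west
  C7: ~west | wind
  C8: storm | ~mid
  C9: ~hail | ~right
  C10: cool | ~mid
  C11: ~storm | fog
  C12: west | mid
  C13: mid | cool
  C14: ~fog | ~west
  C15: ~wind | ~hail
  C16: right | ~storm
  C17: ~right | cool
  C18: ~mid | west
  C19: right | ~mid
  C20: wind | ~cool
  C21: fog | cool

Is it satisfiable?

Try wind = 0.
Unit clause (~hail) forces hail = 0.
Unit clause (right) forces right = 1.
Unit clause (~west) forces west = 0.
Unit clause (mid) forces mid = 1.
But (~mid) is also a unit clause — contradiction.
Backtrack on wind: now try wind = 1.
Unit clause (mid) forces mid = 1.
Unit clause (west) forces west = 1.
Unit clause (storm) forces storm = 1.
Unit clause (cool) forces cool = 1.
Unit clause (fog) forces fog = 1.
But (~fog) is also a unit clause — contradiction.
Neither wind = 1 nor wind = 0 works.
No assignment satisfies every clause.

Unsatisfiable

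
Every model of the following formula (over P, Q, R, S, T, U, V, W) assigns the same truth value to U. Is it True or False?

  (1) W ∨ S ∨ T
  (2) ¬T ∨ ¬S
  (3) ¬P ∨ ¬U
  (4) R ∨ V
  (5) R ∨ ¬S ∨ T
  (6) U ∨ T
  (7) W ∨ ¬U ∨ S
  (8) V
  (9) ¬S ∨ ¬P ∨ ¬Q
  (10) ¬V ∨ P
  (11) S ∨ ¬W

Suppose U = True.
The clause (¬P) is unit, so P = False.
The clause (V) is unit, so V = True.
But (¬V) is also a unit clause — contradiction.
So every satisfying assignment has U = False.

False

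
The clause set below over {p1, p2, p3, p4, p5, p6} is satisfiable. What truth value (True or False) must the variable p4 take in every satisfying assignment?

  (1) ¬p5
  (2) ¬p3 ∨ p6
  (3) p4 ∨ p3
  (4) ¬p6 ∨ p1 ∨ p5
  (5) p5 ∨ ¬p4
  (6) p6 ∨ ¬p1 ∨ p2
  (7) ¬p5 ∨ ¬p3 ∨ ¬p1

Suppose p4 = True.
Unit clause (¬p5) forces p5 = False.
That conflicts with the unit clause (p5).
So every satisfying assignment has p4 = False.

False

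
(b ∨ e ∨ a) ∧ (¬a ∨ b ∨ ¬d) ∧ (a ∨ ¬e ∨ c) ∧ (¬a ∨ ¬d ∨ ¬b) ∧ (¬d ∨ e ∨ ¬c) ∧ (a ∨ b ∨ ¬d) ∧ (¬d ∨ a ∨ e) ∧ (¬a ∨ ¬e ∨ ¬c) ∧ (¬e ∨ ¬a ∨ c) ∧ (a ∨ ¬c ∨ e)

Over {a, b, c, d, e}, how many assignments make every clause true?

There are 2^5 = 32 truth assignments over (a, b, c, d, e).
Split on e. With e = True, the clauses containing e are satisfied and ¬e drops from the rest; 3 of the 2^4 = 16 assignments to the other variables satisfy what remains.
With e = False, by the same count on the reduced clause set, 5 assignments work.
(One model: a=F, b=F, c=T, d=F, e=T.)
Total: 3 + 5 = 8.

8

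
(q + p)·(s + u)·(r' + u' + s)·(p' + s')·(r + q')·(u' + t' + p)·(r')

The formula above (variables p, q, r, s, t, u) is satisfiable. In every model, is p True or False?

True

Suppose p = 0.
Unit clause (q) forces q = 1.
Unit clause (r) forces r = 1.
Now (r') is unsatisfied and unit — conflict.
So every satisfying assignment has p = True.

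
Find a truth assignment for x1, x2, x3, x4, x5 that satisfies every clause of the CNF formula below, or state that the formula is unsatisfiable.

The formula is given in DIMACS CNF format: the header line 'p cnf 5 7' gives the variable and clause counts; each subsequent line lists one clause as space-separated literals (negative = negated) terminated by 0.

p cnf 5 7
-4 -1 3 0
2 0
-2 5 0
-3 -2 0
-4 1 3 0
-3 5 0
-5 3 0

From the singleton clause (x2), x2 = True.
From the singleton clause (x5), x5 = True.
From the singleton clause (¬x3), x3 = False.
But (x3) is also a unit clause — contradiction.

UNSATISFIABLE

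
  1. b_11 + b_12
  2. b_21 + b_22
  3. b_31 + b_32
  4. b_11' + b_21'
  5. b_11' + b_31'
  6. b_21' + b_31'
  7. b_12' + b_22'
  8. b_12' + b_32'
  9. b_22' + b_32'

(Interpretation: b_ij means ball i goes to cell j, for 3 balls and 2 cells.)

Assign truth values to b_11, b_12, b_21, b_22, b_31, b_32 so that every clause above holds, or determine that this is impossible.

Try b_11 = 1.
(b_21') alone gives b_21 = 0.
(b_22) alone gives b_22 = 1.
(b_31') alone gives b_31 = 0.
(b_32) alone gives b_32 = 1.
That conflicts with the unit clause (b_32').
Backtrack on b_11: now try b_11 = 0.
(b_12) alone gives b_12 = 1.
(b_22') alone gives b_22 = 0.
(b_21) alone gives b_21 = 1.
(b_31') alone gives b_31 = 0.
(b_32) alone gives b_32 = 1.
That conflicts with the unit clause (b_32').
Neither b_11 = 1 nor b_11 = 0 works.

UNSATISFIABLE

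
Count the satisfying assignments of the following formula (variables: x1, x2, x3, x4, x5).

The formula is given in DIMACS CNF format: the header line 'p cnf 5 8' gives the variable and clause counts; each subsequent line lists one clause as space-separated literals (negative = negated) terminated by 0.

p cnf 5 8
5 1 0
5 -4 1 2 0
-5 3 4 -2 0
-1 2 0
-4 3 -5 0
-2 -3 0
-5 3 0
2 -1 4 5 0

4

There are 2^5 = 32 truth assignments over (x1, x2, x3, x4, x5).
Split on x5. With x5 = True, the clauses containing x5 are satisfied and ¬x5 drops from the rest; 2 of the 2^4 = 16 assignments to the other variables satisfy what remains.
With x5 = False, by the same count on the reduced clause set, 2 assignments work.
Total: 2 + 2 = 4.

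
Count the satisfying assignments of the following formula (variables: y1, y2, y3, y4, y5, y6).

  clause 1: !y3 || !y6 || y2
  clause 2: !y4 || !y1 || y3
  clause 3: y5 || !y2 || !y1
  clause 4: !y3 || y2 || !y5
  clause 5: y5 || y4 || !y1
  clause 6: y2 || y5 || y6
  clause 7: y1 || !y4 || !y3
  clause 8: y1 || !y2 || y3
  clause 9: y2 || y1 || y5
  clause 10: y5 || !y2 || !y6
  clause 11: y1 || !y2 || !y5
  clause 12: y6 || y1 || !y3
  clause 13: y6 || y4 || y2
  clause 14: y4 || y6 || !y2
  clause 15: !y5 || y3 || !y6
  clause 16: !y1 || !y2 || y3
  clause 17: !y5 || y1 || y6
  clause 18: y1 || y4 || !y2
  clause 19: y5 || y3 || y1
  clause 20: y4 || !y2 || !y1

2

There are 2^6 = 64 truth assignments over (y1, y2, y3, y4, y5, y6).
Split on y5. With y5 = true, the clauses containing y5 are satisfied and !y5 drops from the rest; 2 of the 2^5 = 32 assignments to the other variables satisfy what remains.
With y5 = false, by the same count on the reduced clause set, 0 assignments work.
(One model: y1=T, y2=T, y3=T, y4=T, y5=T, y6=F.)
Total: 2 + 0 = 2.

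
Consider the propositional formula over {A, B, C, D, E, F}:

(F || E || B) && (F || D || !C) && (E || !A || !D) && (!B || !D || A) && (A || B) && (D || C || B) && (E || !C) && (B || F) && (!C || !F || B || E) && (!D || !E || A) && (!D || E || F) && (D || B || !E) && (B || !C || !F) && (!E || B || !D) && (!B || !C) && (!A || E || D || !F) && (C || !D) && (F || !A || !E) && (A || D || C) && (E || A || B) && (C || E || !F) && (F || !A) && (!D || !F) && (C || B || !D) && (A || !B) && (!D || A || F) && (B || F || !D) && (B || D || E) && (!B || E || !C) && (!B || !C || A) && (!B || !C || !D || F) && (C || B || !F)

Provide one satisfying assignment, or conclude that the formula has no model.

A=true,  B=true,  C=false,  D=false,  E=true,  F=true

Case A = true:
The clause (F) is unit, so F = true.
The clause (!D) is unit, so D = false.
The clause (E) is unit, so E = true.
The clause (B) is unit, so B = true.
The clause (!C) is unit, so C = false.
This assignment satisfies each clause.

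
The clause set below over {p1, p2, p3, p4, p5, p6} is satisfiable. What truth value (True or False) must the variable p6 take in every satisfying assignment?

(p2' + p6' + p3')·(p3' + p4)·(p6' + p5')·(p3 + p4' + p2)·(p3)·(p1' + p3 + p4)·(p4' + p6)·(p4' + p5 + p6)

Suppose p6 = 0.
From the singleton clause (p3), p3 = 1.
From the singleton clause (p4), p4 = 1.
But (p4') is also a unit clause — contradiction.
So every satisfying assignment has p6 = True.

True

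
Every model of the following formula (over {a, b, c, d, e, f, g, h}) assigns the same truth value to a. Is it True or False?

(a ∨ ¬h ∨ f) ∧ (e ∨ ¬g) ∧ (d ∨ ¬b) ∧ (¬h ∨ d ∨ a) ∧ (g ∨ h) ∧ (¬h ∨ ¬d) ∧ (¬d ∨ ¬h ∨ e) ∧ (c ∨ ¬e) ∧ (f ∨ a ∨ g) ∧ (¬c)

Suppose a = False.
The clause (¬c) is unit, so c = False.
The clause (¬e) is unit, so e = False.
The clause (¬g) is unit, so g = False.
The clause (h) is unit, so h = True.
The clause (f) is unit, so f = True.
The clause (d) is unit, so d = True.
Now (¬d) is unsatisfied and unit — conflict.
So every satisfying assignment has a = True.

True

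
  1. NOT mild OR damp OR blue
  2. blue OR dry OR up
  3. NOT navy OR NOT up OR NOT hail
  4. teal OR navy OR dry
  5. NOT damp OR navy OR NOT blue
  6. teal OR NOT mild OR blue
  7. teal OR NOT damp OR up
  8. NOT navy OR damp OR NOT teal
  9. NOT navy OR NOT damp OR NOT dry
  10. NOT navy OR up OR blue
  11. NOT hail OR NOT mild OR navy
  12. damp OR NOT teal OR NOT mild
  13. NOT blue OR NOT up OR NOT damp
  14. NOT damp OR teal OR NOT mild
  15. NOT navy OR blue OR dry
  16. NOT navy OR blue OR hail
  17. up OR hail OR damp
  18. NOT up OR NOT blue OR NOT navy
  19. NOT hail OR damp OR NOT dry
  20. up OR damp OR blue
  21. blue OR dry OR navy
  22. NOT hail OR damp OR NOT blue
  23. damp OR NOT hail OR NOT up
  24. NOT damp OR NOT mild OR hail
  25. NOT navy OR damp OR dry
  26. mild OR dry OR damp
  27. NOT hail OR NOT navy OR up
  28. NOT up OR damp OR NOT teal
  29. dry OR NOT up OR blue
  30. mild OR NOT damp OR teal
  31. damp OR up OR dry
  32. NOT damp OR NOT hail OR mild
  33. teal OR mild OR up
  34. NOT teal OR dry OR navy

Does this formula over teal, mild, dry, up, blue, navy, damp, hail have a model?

Try mild = false.
Try dry = true.
Try navy = false.
Try damp = false.
Unit clause (NOT hail) forces hail = false.
Unit clause (up) forces up = true.
Unit clause (NOT teal) forces teal = false.
Every clause is now satisfied; blue is unconstrained.
A satisfying assignment: teal ↦ false, mild ↦ false, dry ↦ true, up ↦ true, blue ↦ true, navy ↦ false, damp ↦ false, hail ↦ false.

Satisfiable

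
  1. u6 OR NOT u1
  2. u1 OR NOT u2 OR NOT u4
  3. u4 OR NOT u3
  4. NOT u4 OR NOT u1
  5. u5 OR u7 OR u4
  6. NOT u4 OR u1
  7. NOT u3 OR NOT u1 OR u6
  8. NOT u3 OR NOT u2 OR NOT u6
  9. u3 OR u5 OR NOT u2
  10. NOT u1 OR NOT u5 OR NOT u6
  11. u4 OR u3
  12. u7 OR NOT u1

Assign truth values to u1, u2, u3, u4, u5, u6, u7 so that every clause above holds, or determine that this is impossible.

UNSATISFIABLE

Suppose u6 = true.
Suppose u4 = true.
Unit clause (NOT u1) forces u1 = false.
That conflicts with the unit clause (u1).
Undo u4 and try u4 = false.
Unit clause (NOT u3) forces u3 = false.
That conflicts with the unit clause (u3).
Either choice for u4 ends in contradiction.
Undo u6 and try u6 = false.
Unit clause (NOT u1) forces u1 = false.
Unit clause (NOT u4) forces u4 = false.
Unit clause (NOT u3) forces u3 = false.
That conflicts with the unit clause (u3).
Either choice for u6 ends in contradiction.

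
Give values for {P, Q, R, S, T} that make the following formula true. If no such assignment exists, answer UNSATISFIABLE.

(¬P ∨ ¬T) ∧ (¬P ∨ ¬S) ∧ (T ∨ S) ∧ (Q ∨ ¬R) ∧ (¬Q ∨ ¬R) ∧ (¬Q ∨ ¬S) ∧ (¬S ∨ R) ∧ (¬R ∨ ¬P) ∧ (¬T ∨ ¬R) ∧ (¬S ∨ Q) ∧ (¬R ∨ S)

P: False; Q: False; R: False; S: False; T: True

Suppose P = False.
Suppose T = True.
The clause (¬R) is unit, so R = False.
The clause (¬S) is unit, so S = False.
All clauses hold; Q can take either value.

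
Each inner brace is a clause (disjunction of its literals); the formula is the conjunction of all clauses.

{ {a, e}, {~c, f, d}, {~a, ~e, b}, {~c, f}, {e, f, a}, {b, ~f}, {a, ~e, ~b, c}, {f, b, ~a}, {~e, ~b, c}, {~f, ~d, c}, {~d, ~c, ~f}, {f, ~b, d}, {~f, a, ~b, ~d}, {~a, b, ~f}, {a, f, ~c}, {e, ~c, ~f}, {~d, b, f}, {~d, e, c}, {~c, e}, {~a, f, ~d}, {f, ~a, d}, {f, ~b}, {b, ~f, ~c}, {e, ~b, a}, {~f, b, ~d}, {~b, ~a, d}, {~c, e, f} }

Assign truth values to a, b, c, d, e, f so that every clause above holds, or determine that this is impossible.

Try a = 0.
The clause (e) is unit, so e = 1.
Try c = 1.
The clause (f) is unit, so f = 1.
The clause (b) is unit, so b = 1.
The clause (~d) is unit, so d = 0.
All clauses are satisfied.

a ↦ 0,  b ↦ 1,  c ↦ 1,  d ↦ 0,  e ↦ 1,  f ↦ 1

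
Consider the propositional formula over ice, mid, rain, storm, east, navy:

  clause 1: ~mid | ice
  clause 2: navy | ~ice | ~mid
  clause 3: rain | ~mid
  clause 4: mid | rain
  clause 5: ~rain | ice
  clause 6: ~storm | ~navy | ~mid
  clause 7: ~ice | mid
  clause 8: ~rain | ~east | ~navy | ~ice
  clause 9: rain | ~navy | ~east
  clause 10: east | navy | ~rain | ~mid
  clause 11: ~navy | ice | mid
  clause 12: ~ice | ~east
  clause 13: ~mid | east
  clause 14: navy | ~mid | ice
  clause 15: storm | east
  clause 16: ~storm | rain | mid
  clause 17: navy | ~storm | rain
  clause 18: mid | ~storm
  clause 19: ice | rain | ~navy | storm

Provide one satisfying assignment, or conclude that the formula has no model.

Branch on mid: set mid = 0.
From the singleton clause (rain), rain = 1.
From the singleton clause (ice), ice = 1.
Now (~ice) is unsatisfied and unit — conflict.
Backtrack on mid: now try mid = 1.
From the singleton clause (ice), ice = 1.
From the singleton clause (navy), navy = 1.
From the singleton clause (rain), rain = 1.
From the singleton clause (~storm), storm = 0.
From the singleton clause (~east), east = 0.
Now (east) is unsatisfied and unit — conflict.
Both values of mid lead to a conflict.

UNSATISFIABLE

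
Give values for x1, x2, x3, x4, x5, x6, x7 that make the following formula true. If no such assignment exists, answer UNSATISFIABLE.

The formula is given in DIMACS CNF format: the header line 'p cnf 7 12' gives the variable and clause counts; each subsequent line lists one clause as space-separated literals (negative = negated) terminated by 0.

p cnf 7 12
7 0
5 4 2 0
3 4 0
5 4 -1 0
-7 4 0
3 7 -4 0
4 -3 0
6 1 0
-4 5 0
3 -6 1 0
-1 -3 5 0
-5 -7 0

The clause (x7) is unit, so x7 = True.
The clause (x4) is unit, so x4 = True.
The clause (x5) is unit, so x5 = True.
That conflicts with the unit clause (¬x5).

UNSATISFIABLE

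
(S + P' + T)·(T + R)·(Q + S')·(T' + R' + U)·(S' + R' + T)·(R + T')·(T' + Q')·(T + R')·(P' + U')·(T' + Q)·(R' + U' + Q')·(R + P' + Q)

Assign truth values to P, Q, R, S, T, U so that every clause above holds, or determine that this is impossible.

Try T = 1.
Unit clause (R) forces R = 1.
Unit clause (U) forces U = 1.
Unit clause (Q') forces Q = 0.
Now (Q) is unsatisfied and unit — conflict.
Backtrack on T: now try T = 0.
Unit clause (R) forces R = 1.
Now (R') is unsatisfied and unit — conflict.
Neither T = 1 nor T = 0 works.

UNSATISFIABLE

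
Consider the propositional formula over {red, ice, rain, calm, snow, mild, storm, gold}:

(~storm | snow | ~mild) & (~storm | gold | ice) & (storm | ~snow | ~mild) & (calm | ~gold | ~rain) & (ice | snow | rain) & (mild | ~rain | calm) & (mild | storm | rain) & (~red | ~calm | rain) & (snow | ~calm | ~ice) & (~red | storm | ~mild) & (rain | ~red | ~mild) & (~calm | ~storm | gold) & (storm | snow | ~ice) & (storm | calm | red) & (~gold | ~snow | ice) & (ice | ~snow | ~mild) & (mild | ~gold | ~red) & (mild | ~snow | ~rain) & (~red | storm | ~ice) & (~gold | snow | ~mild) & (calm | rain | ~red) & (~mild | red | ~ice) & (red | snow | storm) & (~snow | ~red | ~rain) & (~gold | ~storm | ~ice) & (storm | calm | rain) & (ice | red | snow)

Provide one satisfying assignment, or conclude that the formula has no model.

red: 1, ice: 0, rain: 1, calm: 1, snow: 0, mild: 0, storm: 0, gold: 0

Branch on storm: set storm = 0.
Branch on snow: set snow = 0.
From the singleton clause (~ice), ice = 0.
From the singleton clause (rain), rain = 1.
From the singleton clause (red), red = 1.
From the singleton clause (~mild), mild = 0.
From the singleton clause (calm), calm = 1.
From the singleton clause (~gold), gold = 0.
Every clause now holds.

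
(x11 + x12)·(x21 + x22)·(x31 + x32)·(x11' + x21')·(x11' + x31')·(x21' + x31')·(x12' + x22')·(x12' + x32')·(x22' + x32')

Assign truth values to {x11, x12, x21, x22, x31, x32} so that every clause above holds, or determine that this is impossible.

Case x11 = 1:
From the singleton clause (x21'), x21 = 0.
From the singleton clause (x22), x22 = 1.
From the singleton clause (x31'), x31 = 0.
From the singleton clause (x32), x32 = 1.
Now (x32') is unsatisfied and unit — conflict.
That branch fails; take x11 = 0 instead.
From the singleton clause (x12), x12 = 1.
From the singleton clause (x22'), x22 = 0.
From the singleton clause (x21), x21 = 1.
From the singleton clause (x31'), x31 = 0.
From the singleton clause (x32), x32 = 1.
Now (x32') is unsatisfied and unit — conflict.
Both values of x11 lead to a conflict.

UNSATISFIABLE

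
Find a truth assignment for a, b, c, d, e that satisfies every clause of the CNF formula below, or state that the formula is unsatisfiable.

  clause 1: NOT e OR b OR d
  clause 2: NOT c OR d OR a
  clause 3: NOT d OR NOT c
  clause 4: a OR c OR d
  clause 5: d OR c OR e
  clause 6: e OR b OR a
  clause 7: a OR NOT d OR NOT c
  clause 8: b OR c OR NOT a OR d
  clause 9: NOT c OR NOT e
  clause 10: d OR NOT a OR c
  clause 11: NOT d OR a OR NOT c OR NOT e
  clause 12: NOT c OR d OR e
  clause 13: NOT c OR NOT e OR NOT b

Case d = true:
(NOT c) alone gives c = false.
Case e = true:
Every clause is now satisfied; a, b are unconstrained.

a ↦ false; b ↦ true; c ↦ false; d ↦ true; e ↦ true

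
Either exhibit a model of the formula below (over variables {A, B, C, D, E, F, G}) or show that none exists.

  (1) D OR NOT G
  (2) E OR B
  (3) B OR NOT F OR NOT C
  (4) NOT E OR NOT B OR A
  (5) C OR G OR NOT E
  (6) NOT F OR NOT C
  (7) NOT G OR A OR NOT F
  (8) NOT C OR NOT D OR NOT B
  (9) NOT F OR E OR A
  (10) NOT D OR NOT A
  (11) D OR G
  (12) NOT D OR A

Try D = true.
The clause (NOT A) is unit, so A = false.
But (A) is also a unit clause — contradiction.
Backtrack on D: now try D = false.
The clause (NOT G) is unit, so G = false.
But (G) is also a unit clause — contradiction.
Both values of D lead to a conflict.

UNSATISFIABLE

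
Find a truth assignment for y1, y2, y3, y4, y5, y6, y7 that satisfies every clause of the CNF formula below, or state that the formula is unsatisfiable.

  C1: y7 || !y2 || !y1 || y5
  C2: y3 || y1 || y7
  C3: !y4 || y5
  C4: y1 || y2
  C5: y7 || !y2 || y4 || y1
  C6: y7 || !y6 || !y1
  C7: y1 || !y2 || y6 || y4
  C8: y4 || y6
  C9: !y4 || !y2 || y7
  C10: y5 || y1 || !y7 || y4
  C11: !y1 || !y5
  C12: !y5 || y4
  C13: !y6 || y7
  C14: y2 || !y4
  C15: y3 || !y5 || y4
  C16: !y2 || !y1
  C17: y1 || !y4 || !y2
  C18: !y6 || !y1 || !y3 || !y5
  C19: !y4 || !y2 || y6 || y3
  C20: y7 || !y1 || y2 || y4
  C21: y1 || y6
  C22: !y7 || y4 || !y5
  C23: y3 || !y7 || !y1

y1=true; y2=false; y3=true; y4=false; y5=false; y6=true; y7=true

Case y4 = false:
Unit clause (y6) forces y6 = true.
Unit clause (!y5) forces y5 = false.
Unit clause (y7) forces y7 = true.
Unit clause (y1) forces y1 = true.
Unit clause (!y2) forces y2 = false.
Unit clause (y3) forces y3 = true.
Every clause now holds.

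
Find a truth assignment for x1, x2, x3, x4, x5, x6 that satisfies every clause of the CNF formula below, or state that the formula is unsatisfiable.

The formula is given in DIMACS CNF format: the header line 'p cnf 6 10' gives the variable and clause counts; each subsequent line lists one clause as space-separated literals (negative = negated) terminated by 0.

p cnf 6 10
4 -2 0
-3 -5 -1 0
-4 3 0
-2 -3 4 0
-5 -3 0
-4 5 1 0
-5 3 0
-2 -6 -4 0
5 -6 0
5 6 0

UNSATISFIABLE

Try x4 = True.
From the singleton clause (x3), x3 = True.
From the singleton clause (¬x5), x5 = False.
From the singleton clause (x1), x1 = True.
From the singleton clause (¬x6), x6 = False.
That conflicts with the unit clause (x6).
Undo x4 and try x4 = False.
From the singleton clause (¬x2), x2 = False.
Try x5 = False.
From the singleton clause (¬x6), x6 = False.
That conflicts with the unit clause (x6).
Undo x5 and try x5 = True.
From the singleton clause (¬x3), x3 = False.
That conflicts with the unit clause (x3).
Either choice for x5 ends in contradiction.
Either choice for x4 ends in contradiction.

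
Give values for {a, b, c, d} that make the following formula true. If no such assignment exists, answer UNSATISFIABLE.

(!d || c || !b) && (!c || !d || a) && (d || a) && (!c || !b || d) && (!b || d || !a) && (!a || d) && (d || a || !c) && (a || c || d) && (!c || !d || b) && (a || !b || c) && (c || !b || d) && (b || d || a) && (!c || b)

Suppose d = true.
Suppose c = false.
The clause (!b) is unit, so b = false.
All clauses hold; a can take either value.

a: true, b: false, c: false, d: true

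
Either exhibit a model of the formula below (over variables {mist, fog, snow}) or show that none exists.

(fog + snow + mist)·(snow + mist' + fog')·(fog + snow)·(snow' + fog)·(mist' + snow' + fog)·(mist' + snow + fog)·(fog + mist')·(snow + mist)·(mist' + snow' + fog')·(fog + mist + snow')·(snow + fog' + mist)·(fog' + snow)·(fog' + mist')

Suppose fog = 1.
From the singleton clause (snow), snow = 1.
From the singleton clause (mist'), mist = 0.
Every clause now holds.

mist=0, fog=1, snow=1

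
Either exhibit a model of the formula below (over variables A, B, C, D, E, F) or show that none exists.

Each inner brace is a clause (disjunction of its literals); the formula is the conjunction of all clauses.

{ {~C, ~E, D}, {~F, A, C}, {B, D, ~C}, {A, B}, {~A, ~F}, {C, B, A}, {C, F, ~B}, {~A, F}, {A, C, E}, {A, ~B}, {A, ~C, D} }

Branch on A: set A = 1.
From the singleton clause (~F), F = 0.
That conflicts with the unit clause (F).
That branch fails; take A = 0 instead.
From the singleton clause (B), B = 1.
That conflicts with the unit clause (~B).
Both values of A lead to a conflict.

UNSATISFIABLE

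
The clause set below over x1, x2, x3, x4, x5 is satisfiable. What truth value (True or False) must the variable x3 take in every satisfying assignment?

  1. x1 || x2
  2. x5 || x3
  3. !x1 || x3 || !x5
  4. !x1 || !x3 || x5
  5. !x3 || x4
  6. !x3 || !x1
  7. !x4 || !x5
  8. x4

True

Suppose x3 = false.
From the singleton clause (x5), x5 = true.
From the singleton clause (!x1), x1 = false.
From the singleton clause (x2), x2 = true.
From the singleton clause (!x4), x4 = false.
But (x4) is also a unit clause — contradiction.
So every satisfying assignment has x3 = True.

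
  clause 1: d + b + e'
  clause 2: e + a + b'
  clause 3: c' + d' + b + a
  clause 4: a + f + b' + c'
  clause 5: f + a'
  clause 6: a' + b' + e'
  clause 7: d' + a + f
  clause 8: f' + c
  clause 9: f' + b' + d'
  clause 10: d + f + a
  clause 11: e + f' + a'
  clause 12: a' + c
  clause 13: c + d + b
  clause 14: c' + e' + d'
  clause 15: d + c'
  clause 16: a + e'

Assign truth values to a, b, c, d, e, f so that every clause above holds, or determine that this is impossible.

Suppose f = 1.
The clause (c) is unit, so c = 1.
The clause (d) is unit, so d = 1.
The clause (b') is unit, so b = 0.
The clause (a) is unit, so a = 1.
The clause (e) is unit, so e = 1.
That conflicts with the unit clause (e').
That branch fails; take f = 0 instead.
The clause (a') is unit, so a = 0.
The clause (d') is unit, so d = 0.
That conflicts with the unit clause (d).
Both values of f lead to a conflict.

UNSATISFIABLE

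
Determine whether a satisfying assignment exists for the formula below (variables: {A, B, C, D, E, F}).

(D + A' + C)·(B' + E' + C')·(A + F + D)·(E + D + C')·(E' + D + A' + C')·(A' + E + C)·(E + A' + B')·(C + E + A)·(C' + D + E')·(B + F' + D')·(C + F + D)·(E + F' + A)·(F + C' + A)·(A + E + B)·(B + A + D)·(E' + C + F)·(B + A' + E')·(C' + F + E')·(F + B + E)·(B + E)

Try B = 1.
Try E = 1.
From the singleton clause (C'), C = 0.
From the singleton clause (F), F = 1.
Try D = 1.
Every clause is now satisfied; A is unconstrained.
A satisfying assignment: A ↦ 1; B ↦ 1; C ↦ 0; D ↦ 1; E ↦ 1; F ↦ 1.

Yes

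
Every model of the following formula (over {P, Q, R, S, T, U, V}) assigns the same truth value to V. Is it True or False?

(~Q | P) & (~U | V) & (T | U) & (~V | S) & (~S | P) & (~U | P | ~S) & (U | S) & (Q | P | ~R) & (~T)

Suppose V = 0.
(~U) alone gives U = 0.
(T) alone gives T = 1.
That conflicts with the unit clause (~T).
So every satisfying assignment has V = True.

True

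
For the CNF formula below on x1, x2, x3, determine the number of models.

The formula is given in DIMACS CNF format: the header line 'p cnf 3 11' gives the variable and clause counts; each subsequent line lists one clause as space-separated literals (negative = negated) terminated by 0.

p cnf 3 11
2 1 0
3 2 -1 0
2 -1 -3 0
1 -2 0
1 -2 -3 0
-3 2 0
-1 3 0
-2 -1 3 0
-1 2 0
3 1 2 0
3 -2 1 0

1

There are 2^3 = 8 truth assignments over (x1, x2, x3).
Check each against the 11 clauses (columns in the order x1, x2, x3):
  F F F  ✗ fails (x2 ∨ x1)
  F F T  ✗ fails (x2 ∨ x1)
  F T F  ✗ fails (x1 ∨ ¬x2)
  F T T  ✗ fails (x1 ∨ ¬x2)
  T F F  ✗ fails (x3 ∨ x2 ∨ ¬x1)
  T F T  ✗ fails (x2 ∨ ¬x1 ∨ ¬x3)
  T T F  ✗ fails (¬x1 ∨ x3)
  T T T  ✓ satisfies all
1 of the 8 rows is a model.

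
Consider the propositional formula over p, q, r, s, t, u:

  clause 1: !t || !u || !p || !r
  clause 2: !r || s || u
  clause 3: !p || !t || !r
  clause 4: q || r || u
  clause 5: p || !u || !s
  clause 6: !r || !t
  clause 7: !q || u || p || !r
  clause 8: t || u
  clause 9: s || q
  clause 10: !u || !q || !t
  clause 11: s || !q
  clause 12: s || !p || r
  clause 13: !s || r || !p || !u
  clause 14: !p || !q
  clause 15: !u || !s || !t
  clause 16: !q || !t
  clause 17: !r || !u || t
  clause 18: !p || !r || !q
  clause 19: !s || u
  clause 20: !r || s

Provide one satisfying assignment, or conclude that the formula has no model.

Case r = false:
Case q = true:
Unit clause (s) forces s = true.
Unit clause (!p) forces p = false.
Unit clause (!u) forces u = false.
That conflicts with the unit clause (u).
That branch fails; take q = false instead.
Unit clause (u) forces u = true.
Unit clause (s) forces s = true.
Unit clause (p) forces p = true.
That conflicts with the unit clause (!p).
Both values of q lead to a conflict.
That branch fails; take r = true instead.
Unit clause (!t) forces t = false.
Unit clause (u) forces u = true.
That conflicts with the unit clause (!u).
Both values of r lead to a conflict.

UNSATISFIABLE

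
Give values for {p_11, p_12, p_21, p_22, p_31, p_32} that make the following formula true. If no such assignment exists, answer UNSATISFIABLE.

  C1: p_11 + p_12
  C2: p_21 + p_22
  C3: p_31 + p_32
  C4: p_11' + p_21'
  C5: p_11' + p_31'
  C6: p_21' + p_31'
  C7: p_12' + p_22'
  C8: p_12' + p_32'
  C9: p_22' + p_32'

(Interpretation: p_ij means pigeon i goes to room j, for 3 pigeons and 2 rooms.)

UNSATISFIABLE

Branch on p_11: set p_11 = 1.
From the singleton clause (p_21'), p_21 = 0.
From the singleton clause (p_22), p_22 = 1.
From the singleton clause (p_31'), p_31 = 0.
From the singleton clause (p_32), p_32 = 1.
But (p_32') is also a unit clause — contradiction.
Undo p_11 and try p_11 = 0.
From the singleton clause (p_12), p_12 = 1.
From the singleton clause (p_22'), p_22 = 0.
From the singleton clause (p_21), p_21 = 1.
From the singleton clause (p_31'), p_31 = 0.
From the singleton clause (p_32), p_32 = 1.
But (p_32') is also a unit clause — contradiction.
Both values of p_11 lead to a conflict.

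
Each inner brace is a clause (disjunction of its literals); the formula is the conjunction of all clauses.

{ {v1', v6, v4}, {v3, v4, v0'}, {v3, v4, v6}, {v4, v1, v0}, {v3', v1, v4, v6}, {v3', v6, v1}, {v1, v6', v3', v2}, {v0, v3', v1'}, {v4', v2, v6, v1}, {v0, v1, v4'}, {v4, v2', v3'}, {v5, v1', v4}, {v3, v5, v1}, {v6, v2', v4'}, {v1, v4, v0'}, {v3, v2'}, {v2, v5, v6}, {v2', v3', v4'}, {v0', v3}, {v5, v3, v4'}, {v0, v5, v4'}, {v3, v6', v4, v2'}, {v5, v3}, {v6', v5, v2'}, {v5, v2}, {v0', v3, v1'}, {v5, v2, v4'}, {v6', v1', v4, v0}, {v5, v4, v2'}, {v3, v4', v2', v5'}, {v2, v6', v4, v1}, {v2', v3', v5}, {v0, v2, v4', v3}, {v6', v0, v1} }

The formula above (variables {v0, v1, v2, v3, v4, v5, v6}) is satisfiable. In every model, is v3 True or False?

True

Suppose v3 = 0.
The clause (v2') is unit, so v2 = 0.
The clause (v0') is unit, so v0 = 0.
The clause (v5) is unit, so v5 = 1.
The clause (v4') is unit, so v4 = 0.
The clause (v6) is unit, so v6 = 1.
The clause (v1) is unit, so v1 = 1.
Now (v1') is unsatisfied and unit — conflict.
So every satisfying assignment has v3 = True.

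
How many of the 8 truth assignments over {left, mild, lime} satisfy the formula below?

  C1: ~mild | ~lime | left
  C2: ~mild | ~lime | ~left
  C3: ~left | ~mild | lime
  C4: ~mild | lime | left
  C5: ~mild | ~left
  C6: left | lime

3

There are 2^3 = 8 truth assignments over (left, mild, lime).
Check each against the 6 clauses (columns in the order left, mild, lime):
  F F F  ✗ fails (left | lime)
  F F T  ✓ satisfies all
  F T F  ✗ fails (~mild | lime | left)
  F T T  ✗ fails (~mild | ~lime | left)
  T F F  ✓ satisfies all
  T F T  ✓ satisfies all
  T T F  ✗ fails (~left | ~mild | lime)
  T T T  ✗ fails (~mild | ~lime | ~left)
3 of the 8 rows are models.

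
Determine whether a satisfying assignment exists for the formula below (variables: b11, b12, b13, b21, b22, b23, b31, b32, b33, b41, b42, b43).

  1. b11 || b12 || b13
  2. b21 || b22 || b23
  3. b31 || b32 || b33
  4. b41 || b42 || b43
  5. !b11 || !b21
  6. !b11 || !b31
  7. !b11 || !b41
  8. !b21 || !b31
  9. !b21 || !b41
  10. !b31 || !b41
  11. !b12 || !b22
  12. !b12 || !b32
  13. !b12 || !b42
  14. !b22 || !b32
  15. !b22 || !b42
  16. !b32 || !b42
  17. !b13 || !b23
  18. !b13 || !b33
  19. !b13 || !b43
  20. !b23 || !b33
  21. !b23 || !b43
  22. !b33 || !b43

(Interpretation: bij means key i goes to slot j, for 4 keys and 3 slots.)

Case b11 = false:
Case b12 = true:
Unit clause (!b22) forces b22 = false.
Unit clause (!b32) forces b32 = false.
Unit clause (!b42) forces b42 = false.
Case b21 = true:
Unit clause (!b31) forces b31 = false.
Unit clause (b33) forces b33 = true.
Unit clause (!b41) forces b41 = false.
Unit clause (b43) forces b43 = true.
Now (!b43) is unsatisfied and unit — conflict.
Backtrack on b21: now try b21 = false.
Unit clause (b23) forces b23 = true.
Unit clause (!b13) forces b13 = false.
Unit clause (!b33) forces b33 = false.
Unit clause (b31) forces b31 = true.
Unit clause (!b41) forces b41 = false.
Unit clause (b43) forces b43 = true.
Now (!b43) is unsatisfied and unit — conflict.
Either choice for b21 ends in contradiction.
Backtrack on b12: now try b12 = false.
Unit clause (b13) forces b13 = true.
Unit clause (!b23) forces b23 = false.
Unit clause (!b33) forces b33 = false.
Unit clause (!b43) forces b43 = false.
Case b21 = true:
Unit clause (!b31) forces b31 = false.
Unit clause (b32) forces b32 = true.
Unit clause (!b41) forces b41 = false.
Unit clause (b42) forces b42 = true.
Now (!b42) is unsatisfied and unit — conflict.
Backtrack on b21: now try b21 = false.
Unit clause (b22) forces b22 = true.
Unit clause (!b32) forces b32 = false.
Unit clause (b31) forces b31 = true.
Unit clause (!b41) forces b41 = false.
Unit clause (b42) forces b42 = true.
Now (!b42) is unsatisfied and unit — conflict.
Either choice for b21 ends in contradiction.
Either choice for b12 ends in contradiction.
Backtrack on b11: now try b11 = true.
Unit clause (!b21) forces b21 = false.
Unit clause (!b31) forces b31 = false.
Unit clause (!b41) forces b41 = false.
Case b22 = true:
Unit clause (!b12) forces b12 = false.
Unit clause (!b32) forces b32 = false.
Unit clause (b33) forces b33 = true.
Unit clause (!b42) forces b42 = false.
Unit clause (b43) forces b43 = true.
Now (!b43) is unsatisfied and unit — conflict.
Backtrack on b22: now try b22 = false.
Unit clause (b23) forces b23 = true.
Unit clause (!b13) forces b13 = false.
Unit clause (!b33) forces b33 = false.
Unit clause (b32) forces b32 = true.
Unit clause (!b12) forces b12 = false.
Unit clause (!b42) forces b42 = false.
Unit clause (b43) forces b43 = true.
Now (!b43) is unsatisfied and unit — conflict.
Either choice for b22 ends in contradiction.
Either choice for b11 ends in contradiction.
No assignment satisfies every clause.

No, unsatisfiable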